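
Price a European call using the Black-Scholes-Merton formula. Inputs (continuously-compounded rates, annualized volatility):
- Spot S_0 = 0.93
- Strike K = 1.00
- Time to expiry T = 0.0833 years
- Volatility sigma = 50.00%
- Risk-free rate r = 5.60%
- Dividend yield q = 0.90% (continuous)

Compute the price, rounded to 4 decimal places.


d1 = (ln(S/K) + (r - q + 0.5*sigma^2) * T) / (sigma * sqrt(T)) = -0.40360071
d2 = d1 - sigma * sqrt(T) = -0.54790941
exp(-rT) = 0.99534606; exp(-qT) = 0.99925058
C = S_0 * exp(-qT) * N(d1) - K * exp(-rT) * N(d2)
N(d1) = 0.34325318; N(d2) = 0.29187705
C = 0.9300 * 0.99925058 * 0.34325318 - 1.0000 * 0.99534606 * 0.29187705 = 0.0285

Answer: Price = 0.0285


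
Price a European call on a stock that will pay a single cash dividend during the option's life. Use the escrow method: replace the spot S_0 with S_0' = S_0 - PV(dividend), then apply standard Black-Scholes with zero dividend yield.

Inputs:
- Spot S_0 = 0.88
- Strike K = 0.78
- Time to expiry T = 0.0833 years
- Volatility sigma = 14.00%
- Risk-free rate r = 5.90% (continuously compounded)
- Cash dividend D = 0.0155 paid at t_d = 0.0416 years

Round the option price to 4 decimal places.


PV(D) = D * exp(-r * t_d) = 0.0155 * 0.99754861 = 0.01546200
S_0' = S_0 - PV(D) = 0.8800 - 0.01546200 = 0.86453800
d1 = (ln(S_0'/K) + (r + sigma^2/2)*T) / (sigma*sqrt(T)) = 2.68849197
d2 = d1 - sigma*sqrt(T) = 2.64808554
exp(-rT) = 0.99509736
N(d1) = 0.99641122; N(d2) = 0.99595255
C = S_0' * N(d1) - K * exp(-rT) * N(d2) = 0.86453800 * 0.99641122 - 0.7800 * 0.99509736 * 0.99595255 = 0.0884

Answer: Price = 0.0884


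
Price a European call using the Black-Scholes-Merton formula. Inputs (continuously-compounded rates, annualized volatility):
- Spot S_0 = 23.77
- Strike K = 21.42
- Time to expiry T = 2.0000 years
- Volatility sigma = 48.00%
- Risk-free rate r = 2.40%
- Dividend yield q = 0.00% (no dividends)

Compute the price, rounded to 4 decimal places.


Answer: Price = 7.6879

Derivation:
d1 = (ln(S/K) + (r - q + 0.5*sigma^2) * T) / (sigma * sqrt(T)) = 0.56347456
d2 = d1 - sigma * sqrt(T) = -0.11534795
exp(-rT) = 0.95313379; exp(-qT) = 1.00000000
C = S_0 * exp(-qT) * N(d1) - K * exp(-rT) * N(d2)
N(d1) = 0.71344411; N(d2) = 0.45408467
C = 23.7700 * 1.00000000 * 0.71344411 - 21.4200 * 0.95313379 * 0.45408467 = 7.6879


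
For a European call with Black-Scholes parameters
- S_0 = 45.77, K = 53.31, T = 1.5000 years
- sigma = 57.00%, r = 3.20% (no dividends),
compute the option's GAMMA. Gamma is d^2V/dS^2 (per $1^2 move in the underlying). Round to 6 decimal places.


d1 = 0.1993683017; d2 = -0.4987362750
phi(d1) = 0.3910920233; exp(-qT) = 1.0000000000; exp(-rT) = 0.9531337871
Gamma = exp(-qT) * phi(d1) / (S * sigma * sqrt(T)) = 1.0000000000 * 0.3910920233 / (45.7700 * 0.5700 * 1.2247448714) = 0.012240

Answer: Gamma = 0.012240


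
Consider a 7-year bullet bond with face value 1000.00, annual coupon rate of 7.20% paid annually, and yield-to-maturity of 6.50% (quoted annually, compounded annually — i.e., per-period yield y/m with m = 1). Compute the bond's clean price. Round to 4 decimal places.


Answer: Price = 1038.3916

Derivation:
Coupon per period c = face * coupon_rate / m = 72.000000
Periods per year m = 1; per-period yield y/m = 0.065000
Number of cashflows N = 7
Cashflows (t years, CF_t, discount factor 1/(1+y/m)^(m*t), PV):
  t = 1.0000: CF_t = 72.000000, DF = 0.938967, PV = 67.605634
  t = 2.0000: CF_t = 72.000000, DF = 0.881659, PV = 63.479468
  t = 3.0000: CF_t = 72.000000, DF = 0.827849, PV = 59.605135
  t = 4.0000: CF_t = 72.000000, DF = 0.777323, PV = 55.967263
  t = 5.0000: CF_t = 72.000000, DF = 0.729881, PV = 52.551420
  t = 6.0000: CF_t = 72.000000, DF = 0.685334, PV = 49.344057
  t = 7.0000: CF_t = 1072.000000, DF = 0.643506, PV = 689.838662
Price P = sum_t PV_t = 1038.391638


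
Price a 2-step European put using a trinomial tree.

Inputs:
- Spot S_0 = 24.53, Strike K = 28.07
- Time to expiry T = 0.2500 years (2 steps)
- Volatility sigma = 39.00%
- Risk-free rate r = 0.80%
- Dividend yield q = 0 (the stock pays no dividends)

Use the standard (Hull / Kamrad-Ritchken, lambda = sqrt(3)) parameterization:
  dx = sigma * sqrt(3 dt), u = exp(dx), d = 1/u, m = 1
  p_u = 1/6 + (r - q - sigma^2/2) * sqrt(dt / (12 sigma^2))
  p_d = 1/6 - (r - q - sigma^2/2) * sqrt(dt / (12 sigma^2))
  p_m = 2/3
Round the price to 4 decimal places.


Answer: Price = V(0,0) = 4.3491

Derivation:
dt = T/N = 0.125000; dx = sigma*sqrt(3*dt) = 0.238825
u = exp(dx) = 1.269757; d = 1/u = 0.787552
p_u = 0.148858, p_m = 0.666667, p_d = 0.184475
Discount per step: exp(-r*dt) = 0.999000
Stock lattice S(k, j) with j the centered position index:
  k=0: S(0,+0) = 24.5300
  k=1: S(1,-1) = 19.3187; S(1,+0) = 24.5300; S(1,+1) = 31.1471
  k=2: S(2,-2) = 15.2145; S(2,-1) = 19.3187; S(2,+0) = 24.5300; S(2,+1) = 31.1471; S(2,+2) = 39.5493
Terminal payoffs V(N, j) = max(K - S_T, 0):
  V(2,-2) = 12.855539; V(2,-1) = 8.751337; V(2,+0) = 3.540000; V(2,+1) = 0.000000; V(2,+2) = 0.000000
Backward induction: V(k, j) = exp(-r*dt) * [p_u * V(k+1, j+1) + p_m * V(k+1, j) + p_d * V(k+1, j-1)]
  V(1,-1) = exp(-r*dt) * [p_u*3.540000 + p_m*8.751337 + p_d*12.855539] = 8.723982
  V(1,+0) = exp(-r*dt) * [p_u*0.000000 + p_m*3.540000 + p_d*8.751337] = 3.970432
  V(1,+1) = exp(-r*dt) * [p_u*0.000000 + p_m*0.000000 + p_d*3.540000] = 0.652389
  V(0,+0) = exp(-r*dt) * [p_u*0.652389 + p_m*3.970432 + p_d*8.723982] = 4.349075


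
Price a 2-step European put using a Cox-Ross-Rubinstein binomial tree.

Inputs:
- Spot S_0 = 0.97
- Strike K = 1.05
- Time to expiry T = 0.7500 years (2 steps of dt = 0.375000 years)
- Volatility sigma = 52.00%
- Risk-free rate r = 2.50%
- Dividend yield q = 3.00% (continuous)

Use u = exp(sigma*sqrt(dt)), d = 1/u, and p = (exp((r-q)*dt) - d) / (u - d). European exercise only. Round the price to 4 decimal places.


Answer: Price = V(0,0) = 0.2166

Derivation:
dt = T/N = 0.375000
u = exp(sigma*sqrt(dt)) = 1.374972; d = 1/u = 0.727287
p = (exp((r-q)*dt) - d) / (u - d) = 0.418165
Discount per step: exp(-r*dt) = 0.990669
Stock lattice S(k, i) with i counting down-moves:
  k=0: S(0,0) = 0.9700
  k=1: S(1,0) = 1.3337; S(1,1) = 0.7055
  k=2: S(2,0) = 1.8338; S(2,1) = 0.9700; S(2,2) = 0.5131
Terminal payoffs V(N, i) = max(K - S_T, 0):
  V(2,0) = 0.000000; V(2,1) = 0.080000; V(2,2) = 0.536922
Backward induction: V(k, i) = exp(-r*dt) * [p * V(k+1, i) + (1-p) * V(k+1, i+1)].
  V(1,0) = exp(-r*dt) * [p*0.000000 + (1-p)*0.080000] = 0.046112
  V(1,1) = exp(-r*dt) * [p*0.080000 + (1-p)*0.536922] = 0.342626
  V(0,0) = exp(-r*dt) * [p*0.046112 + (1-p)*0.342626] = 0.216594


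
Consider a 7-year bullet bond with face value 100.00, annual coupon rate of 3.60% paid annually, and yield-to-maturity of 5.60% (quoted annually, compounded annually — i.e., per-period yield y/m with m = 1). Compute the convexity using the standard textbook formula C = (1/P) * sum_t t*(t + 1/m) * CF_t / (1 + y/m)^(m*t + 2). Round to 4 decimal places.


Coupon per period c = face * coupon_rate / m = 3.600000
Periods per year m = 1; per-period yield y/m = 0.056000
Number of cashflows N = 7
Cashflows (t years, CF_t, discount factor 1/(1+y/m)^(m*t), PV):
  t = 1.0000: CF_t = 3.600000, DF = 0.946970, PV = 3.409091
  t = 2.0000: CF_t = 3.600000, DF = 0.896752, PV = 3.228306
  t = 3.0000: CF_t = 3.600000, DF = 0.849197, PV = 3.057108
  t = 4.0000: CF_t = 3.600000, DF = 0.804163, PV = 2.894988
  t = 5.0000: CF_t = 3.600000, DF = 0.761518, PV = 2.741466
  t = 6.0000: CF_t = 3.600000, DF = 0.721135, PV = 2.596086
  t = 7.0000: CF_t = 103.600000, DF = 0.682893, PV = 70.747700
Price P = sum_t PV_t = 88.674745
Convexity numerator sum_t t*(t + 1/m) * CF_t / (1+y/m)^(m*t + 2):
  t = 1.0000: term = 6.114216
  t = 2.0000: term = 17.369930
  t = 3.0000: term = 32.897595
  t = 4.0000: term = 51.921710
  t = 5.0000: term = 73.752429
  t = 6.0000: term = 97.777841
  t = 7.0000: term = 3552.814385
Convexity = (1/P) * sum = 3832.648107 / 88.674745 = 43.221417

Answer: Convexity = 43.2214


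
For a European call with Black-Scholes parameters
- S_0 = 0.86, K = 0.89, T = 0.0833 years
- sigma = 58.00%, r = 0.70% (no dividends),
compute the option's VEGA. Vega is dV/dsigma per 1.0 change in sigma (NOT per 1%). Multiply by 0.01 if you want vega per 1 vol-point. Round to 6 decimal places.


Answer: Vega = 0.098339

Derivation:
d1 = -0.1176531564; d2 = -0.2850512448
phi(d1) = 0.3961906811; exp(-qT) = 1.0000000000; exp(-rT) = 0.9994170700
Vega = S * exp(-qT) * phi(d1) * sqrt(T) = 0.8600 * 1.0000000000 * 0.3961906811 * 0.2886173938 = 0.098339


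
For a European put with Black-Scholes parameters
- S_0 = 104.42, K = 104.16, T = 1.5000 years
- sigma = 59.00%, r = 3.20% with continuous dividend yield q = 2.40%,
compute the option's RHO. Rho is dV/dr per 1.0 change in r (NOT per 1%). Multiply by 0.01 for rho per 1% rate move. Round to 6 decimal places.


Answer: Rho = -94.345217

Derivation:
d1 = 0.3813565597; d2 = -0.3412429144
phi(d1) = 0.3709622602; exp(-qT) = 0.9646402935; exp(-rT) = 0.9531337871
N(-d2) = 0.6335396405
Rho = -K*T*exp(-rT)*N(-d2) = -104.1600 * 1.5000 * 0.9531337871 * 0.6335396405 = -94.345217


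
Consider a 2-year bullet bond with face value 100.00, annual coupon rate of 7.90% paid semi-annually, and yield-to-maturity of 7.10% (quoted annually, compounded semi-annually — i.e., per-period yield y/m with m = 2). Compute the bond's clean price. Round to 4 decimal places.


Coupon per period c = face * coupon_rate / m = 3.950000
Periods per year m = 2; per-period yield y/m = 0.035500
Number of cashflows N = 4
Cashflows (t years, CF_t, discount factor 1/(1+y/m)^(m*t), PV):
  t = 0.5000: CF_t = 3.950000, DF = 0.965717, PV = 3.814582
  t = 1.0000: CF_t = 3.950000, DF = 0.932609, PV = 3.683807
  t = 1.5000: CF_t = 3.950000, DF = 0.900637, PV = 3.557515
  t = 2.0000: CF_t = 103.950000, DF = 0.869760, PV = 90.411585
Price P = sum_t PV_t = 101.467489

Answer: Price = 101.4675


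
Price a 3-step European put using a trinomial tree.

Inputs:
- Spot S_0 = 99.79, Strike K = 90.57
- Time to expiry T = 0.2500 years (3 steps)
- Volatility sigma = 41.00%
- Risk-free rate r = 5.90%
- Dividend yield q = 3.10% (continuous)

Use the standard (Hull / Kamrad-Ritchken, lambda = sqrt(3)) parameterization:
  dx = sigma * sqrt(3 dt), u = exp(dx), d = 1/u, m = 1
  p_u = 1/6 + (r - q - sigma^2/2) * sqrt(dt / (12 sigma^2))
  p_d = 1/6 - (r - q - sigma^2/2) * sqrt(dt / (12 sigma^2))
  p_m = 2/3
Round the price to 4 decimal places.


dt = T/N = 0.083333; dx = sigma*sqrt(3*dt) = 0.205000
u = exp(dx) = 1.227525; d = 1/u = 0.814647
p_u = 0.155274, p_m = 0.666667, p_d = 0.178059
Discount per step: exp(-r*dt) = 0.995095
Stock lattice S(k, j) with j the centered position index:
  k=0: S(0,+0) = 99.7900
  k=1: S(1,-1) = 81.2937; S(1,+0) = 99.7900; S(1,+1) = 122.4947
  k=2: S(2,-2) = 66.2257; S(2,-1) = 81.2937; S(2,+0) = 99.7900; S(2,+1) = 122.4947; S(2,+2) = 150.3653
  k=3: S(3,-3) = 53.9506; S(3,-2) = 66.2257; S(3,-1) = 81.2937; S(3,+0) = 99.7900; S(3,+1) = 122.4947; S(3,+2) = 150.3653; S(3,+3) = 184.5772
Terminal payoffs V(N, j) = max(K - S_T, 0):
  V(3,-3) = 36.619445; V(3,-2) = 24.344342; V(3,-1) = 9.276344; V(3,+0) = 0.000000; V(3,+1) = 0.000000; V(3,+2) = 0.000000; V(3,+3) = 0.000000
Backward induction: V(k, j) = exp(-r*dt) * [p_u * V(k+1, j+1) + p_m * V(k+1, j) + p_d * V(k+1, j-1)]
  V(2,-2) = exp(-r*dt) * [p_u*9.276344 + p_m*24.344342 + p_d*36.619445] = 24.071715
  V(2,-1) = exp(-r*dt) * [p_u*0.000000 + p_m*9.276344 + p_d*24.344342] = 10.467366
  V(2,+0) = exp(-r*dt) * [p_u*0.000000 + p_m*0.000000 + p_d*9.276344] = 1.643635
  V(2,+1) = exp(-r*dt) * [p_u*0.000000 + p_m*0.000000 + p_d*0.000000] = 0.000000
  V(2,+2) = exp(-r*dt) * [p_u*0.000000 + p_m*0.000000 + p_d*0.000000] = 0.000000
  V(1,-1) = exp(-r*dt) * [p_u*1.643635 + p_m*10.467366 + p_d*24.071715] = 11.463143
  V(1,+0) = exp(-r*dt) * [p_u*0.000000 + p_m*1.643635 + p_d*10.467366] = 2.945049
  V(1,+1) = exp(-r*dt) * [p_u*0.000000 + p_m*0.000000 + p_d*1.643635] = 0.291229
  V(0,+0) = exp(-r*dt) * [p_u*0.291229 + p_m*2.945049 + p_d*11.463143] = 4.029840

Answer: Price = V(0,0) = 4.0298


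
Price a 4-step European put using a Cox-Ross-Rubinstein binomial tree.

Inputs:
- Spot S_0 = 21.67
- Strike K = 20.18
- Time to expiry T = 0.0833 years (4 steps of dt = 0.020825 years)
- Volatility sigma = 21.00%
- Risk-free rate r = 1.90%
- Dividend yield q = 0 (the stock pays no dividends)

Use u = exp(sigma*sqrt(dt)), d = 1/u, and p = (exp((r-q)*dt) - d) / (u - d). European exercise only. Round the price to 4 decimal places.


Answer: Price = V(0,0) = 0.0619

Derivation:
dt = T/N = 0.020825
u = exp(sigma*sqrt(dt)) = 1.030769; d = 1/u = 0.970150
p = (exp((r-q)*dt) - d) / (u - d) = 0.498953
Discount per step: exp(-r*dt) = 0.999604
Stock lattice S(k, i) with i counting down-moves:
  k=0: S(0,0) = 21.6700
  k=1: S(1,0) = 22.3368; S(1,1) = 21.0231
  k=2: S(2,0) = 23.0240; S(2,1) = 21.6700; S(2,2) = 20.3956
  k=3: S(3,0) = 23.7324; S(3,1) = 22.3368; S(3,2) = 21.0231; S(3,3) = 19.7868
  k=4: S(4,0) = 24.4627; S(4,1) = 23.0240; S(4,2) = 21.6700; S(4,3) = 20.3956; S(4,4) = 19.1961
Terminal payoffs V(N, i) = max(K - S_T, 0):
  V(4,0) = 0.000000; V(4,1) = 0.000000; V(4,2) = 0.000000; V(4,3) = 0.000000; V(4,4) = 0.983854
Backward induction: V(k, i) = exp(-r*dt) * [p * V(k+1, i) + (1-p) * V(k+1, i+1)].
  V(3,0) = exp(-r*dt) * [p*0.000000 + (1-p)*0.000000] = 0.000000
  V(3,1) = exp(-r*dt) * [p*0.000000 + (1-p)*0.000000] = 0.000000
  V(3,2) = exp(-r*dt) * [p*0.000000 + (1-p)*0.000000] = 0.000000
  V(3,3) = exp(-r*dt) * [p*0.000000 + (1-p)*0.983854] = 0.492762
  V(2,0) = exp(-r*dt) * [p*0.000000 + (1-p)*0.000000] = 0.000000
  V(2,1) = exp(-r*dt) * [p*0.000000 + (1-p)*0.000000] = 0.000000
  V(2,2) = exp(-r*dt) * [p*0.000000 + (1-p)*0.492762] = 0.246799
  V(1,0) = exp(-r*dt) * [p*0.000000 + (1-p)*0.000000] = 0.000000
  V(1,1) = exp(-r*dt) * [p*0.000000 + (1-p)*0.246799] = 0.123609
  V(0,0) = exp(-r*dt) * [p*0.000000 + (1-p)*0.123609] = 0.061910


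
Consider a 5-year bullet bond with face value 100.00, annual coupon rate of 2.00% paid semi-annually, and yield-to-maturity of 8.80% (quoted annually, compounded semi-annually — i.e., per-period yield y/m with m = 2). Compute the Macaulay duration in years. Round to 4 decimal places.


Answer: Macaulay duration = 4.7355 years

Derivation:
Coupon per period c = face * coupon_rate / m = 1.000000
Periods per year m = 2; per-period yield y/m = 0.044000
Number of cashflows N = 10
Cashflows (t years, CF_t, discount factor 1/(1+y/m)^(m*t), PV):
  t = 0.5000: CF_t = 1.000000, DF = 0.957854, PV = 0.957854
  t = 1.0000: CF_t = 1.000000, DF = 0.917485, PV = 0.917485
  t = 1.5000: CF_t = 1.000000, DF = 0.878817, PV = 0.878817
  t = 2.0000: CF_t = 1.000000, DF = 0.841779, PV = 0.841779
  t = 2.5000: CF_t = 1.000000, DF = 0.806302, PV = 0.806302
  t = 3.0000: CF_t = 1.000000, DF = 0.772320, PV = 0.772320
  t = 3.5000: CF_t = 1.000000, DF = 0.739770, PV = 0.739770
  t = 4.0000: CF_t = 1.000000, DF = 0.708592, PV = 0.708592
  t = 4.5000: CF_t = 1.000000, DF = 0.678728, PV = 0.678728
  t = 5.0000: CF_t = 101.000000, DF = 0.650122, PV = 65.662345
Price P = sum_t PV_t = 72.963990
Macaulay numerator sum_t t * PV_t:
  t * PV_t at t = 0.5000: 0.478927
  t * PV_t at t = 1.0000: 0.917485
  t * PV_t at t = 1.5000: 1.318226
  t * PV_t at t = 2.0000: 1.683558
  t * PV_t at t = 2.5000: 2.015754
  t * PV_t at t = 3.0000: 2.316959
  t * PV_t at t = 3.5000: 2.589194
  t * PV_t at t = 4.0000: 2.834366
  t * PV_t at t = 4.5000: 3.054274
  t * PV_t at t = 5.0000: 328.311724
Macaulay duration D = (sum_t t * PV_t) / P = 345.520466 / 72.963990 = 4.735493


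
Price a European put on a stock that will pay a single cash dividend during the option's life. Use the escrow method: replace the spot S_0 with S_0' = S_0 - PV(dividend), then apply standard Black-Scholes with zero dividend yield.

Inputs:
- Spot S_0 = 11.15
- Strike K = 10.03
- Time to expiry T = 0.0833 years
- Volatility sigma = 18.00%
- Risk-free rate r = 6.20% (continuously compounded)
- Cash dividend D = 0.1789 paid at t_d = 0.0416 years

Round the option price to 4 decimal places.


Answer: Price = 0.0073

Derivation:
PV(D) = D * exp(-r * t_d) = 0.1789 * 0.99742412 = 0.17843918
S_0' = S_0 - PV(D) = 11.1500 - 0.17843918 = 10.97156082
d1 = (ln(S_0'/K) + (r + sigma^2/2)*T) / (sigma*sqrt(T)) = 1.85251027
d2 = d1 - sigma*sqrt(T) = 1.80055914
exp(-rT) = 0.99484871
N(-d1) = 0.03197629; N(-d2) = 0.03588620
P = K * exp(-rT) * N(-d2) - S_0' * N(-d1) = 10.0300 * 0.99484871 * 0.03588620 - 10.97156082 * 0.03197629 = 0.0073


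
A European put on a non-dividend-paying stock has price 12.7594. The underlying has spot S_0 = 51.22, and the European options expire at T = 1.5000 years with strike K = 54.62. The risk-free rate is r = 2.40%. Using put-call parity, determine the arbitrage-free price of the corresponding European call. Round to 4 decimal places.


Put-call parity: C - P = S_0 * exp(-qT) - K * exp(-rT).
S_0 * exp(-qT) = 51.2200 * 1.00000000 = 51.22000000
K * exp(-rT) = 54.6200 * 0.96464029 = 52.68865283
C = P + S*exp(-qT) - K*exp(-rT)
C = 12.7594 + 51.22000000 - 52.68865283 = 11.2907

Answer: Call price = 11.2907


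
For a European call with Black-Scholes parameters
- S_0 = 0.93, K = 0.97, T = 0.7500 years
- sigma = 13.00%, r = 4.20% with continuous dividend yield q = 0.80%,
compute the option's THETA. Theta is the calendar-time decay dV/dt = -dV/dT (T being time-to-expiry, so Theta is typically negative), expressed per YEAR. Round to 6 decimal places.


d1 = -0.0912567417; d2 = -0.2038400441
phi(d1) = 0.3972845797; exp(-qT) = 0.9940179641; exp(-rT) = 0.9689909565
Theta = -S*exp(-qT)*phi(d1)*sigma/(2*sqrt(T)) - r*K*exp(-rT)*N(d2) + q*S*exp(-qT)*N(d1)
N(d1) = 0.4636442948; N(d2) = 0.4192392495; sqrt(T) = 0.8660254038
Term 1 = -0.9300 * 0.9940179641 * 0.3972845797 * 0.1300 / (2 * 0.8660254038) = -0.0275652297
Term 2 = -0.0420 * 0.9700 * 0.9689909565 * 0.4192392495 = -0.0165501785
Term 3 = 0.0080 * 0.9300 * 0.9940179641 * 0.4636442948 = 0.0034288784
Theta = -0.0275652297 + (-0.0165501785) + (0.0034288784) = -0.040687

Answer: Theta = -0.040687


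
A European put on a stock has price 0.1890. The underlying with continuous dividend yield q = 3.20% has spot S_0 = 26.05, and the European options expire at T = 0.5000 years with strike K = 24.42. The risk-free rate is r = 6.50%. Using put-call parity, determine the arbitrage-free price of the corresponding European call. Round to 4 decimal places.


Answer: Call price = 2.1864

Derivation:
Put-call parity: C - P = S_0 * exp(-qT) - K * exp(-rT).
S_0 * exp(-qT) = 26.0500 * 0.98412732 = 25.63651669
K * exp(-rT) = 24.4200 * 0.96802245 = 23.63910822
C = P + S*exp(-qT) - K*exp(-rT)
C = 0.1890 + 25.63651669 - 23.63910822 = 2.1864


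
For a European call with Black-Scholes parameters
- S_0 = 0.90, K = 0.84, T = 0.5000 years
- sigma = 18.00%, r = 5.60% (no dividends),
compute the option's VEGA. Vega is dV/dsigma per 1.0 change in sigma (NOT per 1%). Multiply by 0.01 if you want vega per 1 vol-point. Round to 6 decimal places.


Answer: Vega = 0.180549

Derivation:
d1 = 0.8256875787; d2 = 0.6984083581
phi(d1) = 0.2837055081; exp(-qT) = 1.0000000000; exp(-rT) = 0.9723883668
Vega = S * exp(-qT) * phi(d1) * sqrt(T) = 0.9000 * 1.0000000000 * 0.2837055081 * 0.7071067812 = 0.180549


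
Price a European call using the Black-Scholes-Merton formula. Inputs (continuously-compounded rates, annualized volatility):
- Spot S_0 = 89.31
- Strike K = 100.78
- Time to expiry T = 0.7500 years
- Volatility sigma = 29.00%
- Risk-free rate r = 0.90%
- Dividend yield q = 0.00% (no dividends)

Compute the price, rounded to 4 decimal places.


d1 = (ln(S/K) + (r - q + 0.5*sigma^2) * T) / (sigma * sqrt(T)) = -0.32864752
d2 = d1 - sigma * sqrt(T) = -0.57979489
exp(-rT) = 0.99327273; exp(-qT) = 1.00000000
C = S_0 * exp(-qT) * N(d1) - K * exp(-rT) * N(d2)
N(d1) = 0.37121106; N(d2) = 0.28102647
C = 89.3100 * 1.00000000 * 0.37121106 - 100.7800 * 0.99327273 * 0.28102647 = 5.0215

Answer: Price = 5.0215


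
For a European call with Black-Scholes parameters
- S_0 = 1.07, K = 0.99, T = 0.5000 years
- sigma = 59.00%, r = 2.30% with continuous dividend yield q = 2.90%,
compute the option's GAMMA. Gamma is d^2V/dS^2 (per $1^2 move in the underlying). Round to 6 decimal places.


Answer: Gamma = 0.817066

Derivation:
d1 = 0.3876718545; d2 = -0.0295211464
phi(d1) = 0.3700625378; exp(-qT) = 0.9856046187; exp(-rT) = 0.9885658722
Gamma = exp(-qT) * phi(d1) / (S * sigma * sqrt(T)) = 0.9856046187 * 0.3700625378 / (1.0700 * 0.5900 * 0.7071067812) = 0.817066


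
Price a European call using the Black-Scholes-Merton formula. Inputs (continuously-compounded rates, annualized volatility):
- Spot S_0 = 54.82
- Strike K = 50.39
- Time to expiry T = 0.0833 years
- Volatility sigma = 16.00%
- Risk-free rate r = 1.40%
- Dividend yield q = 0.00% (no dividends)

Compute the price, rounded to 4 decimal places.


Answer: Price = 4.5192

Derivation:
d1 = (ln(S/K) + (r - q + 0.5*sigma^2) * T) / (sigma * sqrt(T)) = 1.87304174
d2 = d1 - sigma * sqrt(T) = 1.82686296
exp(-rT) = 0.99883448; exp(-qT) = 1.00000000
C = S_0 * exp(-qT) * N(d1) - K * exp(-rT) * N(d2)
N(d1) = 0.96946869; N(d2) = 0.96613981
C = 54.8200 * 1.00000000 * 0.96946869 - 50.3900 * 0.99883448 * 0.96613981 = 4.5192


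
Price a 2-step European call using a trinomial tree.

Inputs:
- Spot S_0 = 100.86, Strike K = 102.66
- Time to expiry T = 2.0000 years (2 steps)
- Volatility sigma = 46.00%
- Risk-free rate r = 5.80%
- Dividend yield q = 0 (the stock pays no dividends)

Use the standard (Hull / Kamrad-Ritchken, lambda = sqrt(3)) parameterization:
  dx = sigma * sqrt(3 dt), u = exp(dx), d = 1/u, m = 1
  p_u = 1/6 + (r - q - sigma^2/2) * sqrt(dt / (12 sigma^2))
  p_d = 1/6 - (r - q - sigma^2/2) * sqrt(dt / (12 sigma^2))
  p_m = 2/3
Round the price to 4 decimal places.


dt = T/N = 1.000000; dx = sigma*sqrt(3*dt) = 0.796743
u = exp(dx) = 2.218305; d = 1/u = 0.450795
p_u = 0.136670, p_m = 0.666667, p_d = 0.196664
Discount per step: exp(-r*dt) = 0.943650
Stock lattice S(k, j) with j the centered position index:
  k=0: S(0,+0) = 100.8600
  k=1: S(1,-1) = 45.4671; S(1,+0) = 100.8600; S(1,+1) = 223.7382
  k=2: S(2,-2) = 20.4963; S(2,-1) = 45.4671; S(2,+0) = 100.8600; S(2,+1) = 223.7382; S(2,+2) = 496.3196
Terminal payoffs V(N, j) = max(S_T - K, 0):
  V(2,-2) = 0.000000; V(2,-1) = 0.000000; V(2,+0) = 0.000000; V(2,+1) = 121.078238; V(2,+2) = 393.659642
Backward induction: V(k, j) = exp(-r*dt) * [p_u * V(k+1, j+1) + p_m * V(k+1, j) + p_d * V(k+1, j-1)]
  V(1,-1) = exp(-r*dt) * [p_u*0.000000 + p_m*0.000000 + p_d*0.000000] = 0.000000
  V(1,+0) = exp(-r*dt) * [p_u*121.078238 + p_m*0.000000 + p_d*0.000000] = 15.615245
  V(1,+1) = exp(-r*dt) * [p_u*393.659642 + p_m*121.078238 + p_d*0.000000] = 126.939898
  V(0,+0) = exp(-r*dt) * [p_u*126.939898 + p_m*15.615245 + p_d*0.000000] = 26.194762

Answer: Price = V(0,0) = 26.1948


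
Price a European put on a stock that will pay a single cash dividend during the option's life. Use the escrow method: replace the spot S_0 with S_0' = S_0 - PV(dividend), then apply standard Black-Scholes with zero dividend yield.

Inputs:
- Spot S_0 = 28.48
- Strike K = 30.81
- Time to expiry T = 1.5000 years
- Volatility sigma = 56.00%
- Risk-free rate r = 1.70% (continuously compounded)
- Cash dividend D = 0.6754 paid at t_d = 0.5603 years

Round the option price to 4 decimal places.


PV(D) = D * exp(-r * t_d) = 0.6754 * 0.99052012 = 0.66899729
S_0' = S_0 - PV(D) = 28.4800 - 0.66899729 = 27.81100271
d1 = (ln(S_0'/K) + (r + sigma^2/2)*T) / (sigma*sqrt(T)) = 0.23079502
d2 = d1 - sigma*sqrt(T) = -0.45506211
exp(-rT) = 0.97482238
N(-d1) = 0.40873702; N(-d2) = 0.67546772
P = K * exp(-rT) * N(-d2) - S_0' * N(-d1) = 30.8100 * 0.97482238 * 0.67546772 - 27.81100271 * 0.40873702 = 8.9198

Answer: Price = 8.9198


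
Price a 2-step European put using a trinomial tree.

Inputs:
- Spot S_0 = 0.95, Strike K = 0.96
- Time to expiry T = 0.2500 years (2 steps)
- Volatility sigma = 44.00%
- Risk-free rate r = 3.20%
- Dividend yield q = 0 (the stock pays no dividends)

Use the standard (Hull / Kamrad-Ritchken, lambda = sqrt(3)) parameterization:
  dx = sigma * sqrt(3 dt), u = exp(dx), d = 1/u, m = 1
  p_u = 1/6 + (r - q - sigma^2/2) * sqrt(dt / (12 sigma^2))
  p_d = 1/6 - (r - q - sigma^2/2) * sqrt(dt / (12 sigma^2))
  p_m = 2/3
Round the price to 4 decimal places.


dt = T/N = 0.125000; dx = sigma*sqrt(3*dt) = 0.269444
u = exp(dx) = 1.309236; d = 1/u = 0.763804
p_u = 0.151636, p_m = 0.666667, p_d = 0.181698
Discount per step: exp(-r*dt) = 0.996008
Stock lattice S(k, j) with j the centered position index:
  k=0: S(0,+0) = 0.9500
  k=1: S(1,-1) = 0.7256; S(1,+0) = 0.9500; S(1,+1) = 1.2438
  k=2: S(2,-2) = 0.5542; S(2,-1) = 0.7256; S(2,+0) = 0.9500; S(2,+1) = 1.2438; S(2,+2) = 1.6284
Terminal payoffs V(N, j) = max(K - S_T, 0):
  V(2,-2) = 0.405773; V(2,-1) = 0.234386; V(2,+0) = 0.010000; V(2,+1) = 0.000000; V(2,+2) = 0.000000
Backward induction: V(k, j) = exp(-r*dt) * [p_u * V(k+1, j+1) + p_m * V(k+1, j) + p_d * V(k+1, j-1)]
  V(1,-1) = exp(-r*dt) * [p_u*0.010000 + p_m*0.234386 + p_d*0.405773] = 0.230578
  V(1,+0) = exp(-r*dt) * [p_u*0.000000 + p_m*0.010000 + p_d*0.234386] = 0.049057
  V(1,+1) = exp(-r*dt) * [p_u*0.000000 + p_m*0.000000 + p_d*0.010000] = 0.001810
  V(0,+0) = exp(-r*dt) * [p_u*0.001810 + p_m*0.049057 + p_d*0.230578] = 0.074576

Answer: Price = V(0,0) = 0.0746


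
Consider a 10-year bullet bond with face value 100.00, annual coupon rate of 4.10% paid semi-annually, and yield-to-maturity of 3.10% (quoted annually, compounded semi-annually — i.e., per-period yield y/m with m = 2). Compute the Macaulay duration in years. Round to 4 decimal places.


Answer: Macaulay duration = 8.3850 years

Derivation:
Coupon per period c = face * coupon_rate / m = 2.050000
Periods per year m = 2; per-period yield y/m = 0.015500
Number of cashflows N = 20
Cashflows (t years, CF_t, discount factor 1/(1+y/m)^(m*t), PV):
  t = 0.5000: CF_t = 2.050000, DF = 0.984737, PV = 2.018710
  t = 1.0000: CF_t = 2.050000, DF = 0.969706, PV = 1.987898
  t = 1.5000: CF_t = 2.050000, DF = 0.954905, PV = 1.957555
  t = 2.0000: CF_t = 2.050000, DF = 0.940330, PV = 1.927676
  t = 2.5000: CF_t = 2.050000, DF = 0.925977, PV = 1.898254
  t = 3.0000: CF_t = 2.050000, DF = 0.911844, PV = 1.869280
  t = 3.5000: CF_t = 2.050000, DF = 0.897926, PV = 1.840748
  t = 4.0000: CF_t = 2.050000, DF = 0.884220, PV = 1.812652
  t = 4.5000: CF_t = 2.050000, DF = 0.870724, PV = 1.784985
  t = 5.0000: CF_t = 2.050000, DF = 0.857434, PV = 1.757740
  t = 5.5000: CF_t = 2.050000, DF = 0.844347, PV = 1.730911
  t = 6.0000: CF_t = 2.050000, DF = 0.831459, PV = 1.704491
  t = 6.5000: CF_t = 2.050000, DF = 0.818768, PV = 1.678475
  t = 7.0000: CF_t = 2.050000, DF = 0.806271, PV = 1.652855
  t = 7.5000: CF_t = 2.050000, DF = 0.793964, PV = 1.627627
  t = 8.0000: CF_t = 2.050000, DF = 0.781846, PV = 1.602784
  t = 8.5000: CF_t = 2.050000, DF = 0.769912, PV = 1.578320
  t = 9.0000: CF_t = 2.050000, DF = 0.758161, PV = 1.554230
  t = 9.5000: CF_t = 2.050000, DF = 0.746589, PV = 1.530507
  t = 10.0000: CF_t = 102.050000, DF = 0.735193, PV = 75.026460
Price P = sum_t PV_t = 108.542157
Macaulay numerator sum_t t * PV_t:
  t * PV_t at t = 0.5000: 1.009355
  t * PV_t at t = 1.0000: 1.987898
  t * PV_t at t = 1.5000: 2.936333
  t * PV_t at t = 2.0000: 3.855353
  t * PV_t at t = 2.5000: 4.745634
  t * PV_t at t = 3.0000: 5.607839
  t * PV_t at t = 3.5000: 6.442618
  t * PV_t at t = 4.0000: 7.250608
  t * PV_t at t = 4.5000: 8.032431
  t * PV_t at t = 5.0000: 8.788699
  t * PV_t at t = 5.5000: 9.520009
  t * PV_t at t = 6.0000: 10.226946
  t * PV_t at t = 6.5000: 10.910086
  t * PV_t at t = 7.0000: 11.569988
  t * PV_t at t = 7.5000: 12.207204
  t * PV_t at t = 8.0000: 12.822273
  t * PV_t at t = 8.5000: 13.415721
  t * PV_t at t = 9.0000: 13.988066
  t * PV_t at t = 9.5000: 14.539814
  t * PV_t at t = 10.0000: 750.264598
Macaulay duration D = (sum_t t * PV_t) / P = 910.121473 / 108.542157 = 8.384958


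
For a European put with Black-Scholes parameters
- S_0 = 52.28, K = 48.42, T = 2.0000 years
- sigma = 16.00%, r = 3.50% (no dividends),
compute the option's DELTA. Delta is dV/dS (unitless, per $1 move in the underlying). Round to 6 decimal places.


Answer: Delta = -0.223188

Derivation:
d1 = 0.7614697571; d2 = 0.5351955871
phi(d1) = 0.2985384246; exp(-qT) = 1.0000000000; exp(-rT) = 0.9323938199
N(-d1) = 0.2231882680
Delta = -exp(-qT) * N(-d1) = -1.0000000000 * 0.2231882680 = -0.223188


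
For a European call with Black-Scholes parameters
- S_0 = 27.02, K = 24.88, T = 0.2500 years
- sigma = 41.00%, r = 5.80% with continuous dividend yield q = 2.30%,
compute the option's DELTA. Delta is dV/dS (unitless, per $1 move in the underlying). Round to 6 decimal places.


Answer: Delta = 0.703987

Derivation:
d1 = 0.5476856813; d2 = 0.3426856813
phi(d1) = 0.3433797381; exp(-qT) = 0.9942664996; exp(-rT) = 0.9856046187
N(d1) = 0.7080461272
Delta = exp(-qT) * N(d1) = 0.9942664996 * 0.7080461272 = 0.703987


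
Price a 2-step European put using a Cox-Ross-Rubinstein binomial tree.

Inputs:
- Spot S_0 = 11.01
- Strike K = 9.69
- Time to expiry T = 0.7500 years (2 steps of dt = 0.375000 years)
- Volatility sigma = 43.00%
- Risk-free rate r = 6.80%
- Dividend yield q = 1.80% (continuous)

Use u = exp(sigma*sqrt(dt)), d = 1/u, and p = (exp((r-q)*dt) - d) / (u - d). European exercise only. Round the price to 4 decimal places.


dt = T/N = 0.375000
u = exp(sigma*sqrt(dt)) = 1.301243; d = 1/u = 0.768496
p = (exp((r-q)*dt) - d) / (u - d) = 0.470075
Discount per step: exp(-r*dt) = 0.974822
Stock lattice S(k, i) with i counting down-moves:
  k=0: S(0,0) = 11.0100
  k=1: S(1,0) = 14.3267; S(1,1) = 8.4611
  k=2: S(2,0) = 18.6425; S(2,1) = 11.0100; S(2,2) = 6.5024
Terminal payoffs V(N, i) = max(K - S_T, 0):
  V(2,0) = 0.000000; V(2,1) = 0.000000; V(2,2) = 3.187650
Backward induction: V(k, i) = exp(-r*dt) * [p * V(k+1, i) + (1-p) * V(k+1, i+1)].
  V(1,0) = exp(-r*dt) * [p*0.000000 + (1-p)*0.000000] = 0.000000
  V(1,1) = exp(-r*dt) * [p*0.000000 + (1-p)*3.187650] = 1.646686
  V(0,0) = exp(-r*dt) * [p*0.000000 + (1-p)*1.646686] = 0.850650

Answer: Price = V(0,0) = 0.8507


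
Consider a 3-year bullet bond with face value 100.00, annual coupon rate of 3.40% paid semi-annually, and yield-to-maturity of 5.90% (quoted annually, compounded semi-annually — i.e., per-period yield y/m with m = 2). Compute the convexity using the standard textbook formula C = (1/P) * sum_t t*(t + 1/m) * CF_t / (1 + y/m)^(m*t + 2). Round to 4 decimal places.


Answer: Convexity = 9.3465

Derivation:
Coupon per period c = face * coupon_rate / m = 1.700000
Periods per year m = 2; per-period yield y/m = 0.029500
Number of cashflows N = 6
Cashflows (t years, CF_t, discount factor 1/(1+y/m)^(m*t), PV):
  t = 0.5000: CF_t = 1.700000, DF = 0.971345, PV = 1.651287
  t = 1.0000: CF_t = 1.700000, DF = 0.943512, PV = 1.603970
  t = 1.5000: CF_t = 1.700000, DF = 0.916476, PV = 1.558009
  t = 2.0000: CF_t = 1.700000, DF = 0.890214, PV = 1.513364
  t = 2.5000: CF_t = 1.700000, DF = 0.864706, PV = 1.469999
  t = 3.0000: CF_t = 101.700000, DF = 0.839928, PV = 85.420645
Price P = sum_t PV_t = 93.217275
Convexity numerator sum_t t*(t + 1/m) * CF_t / (1+y/m)^(m*t + 2):
  t = 0.5000: term = 0.779004
  t = 1.0000: term = 2.270047
  t = 1.5000: term = 4.409998
  t = 2.0000: term = 7.139385
  t = 2.5000: term = 10.402213
  t = 3.0000: term = 846.251486
Convexity = (1/P) * sum = 871.252133 / 93.217275 = 9.346466


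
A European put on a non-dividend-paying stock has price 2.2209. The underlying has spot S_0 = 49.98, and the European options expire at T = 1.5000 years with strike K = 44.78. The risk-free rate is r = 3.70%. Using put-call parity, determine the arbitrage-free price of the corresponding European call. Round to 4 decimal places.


Answer: Call price = 9.8385

Derivation:
Put-call parity: C - P = S_0 * exp(-qT) - K * exp(-rT).
S_0 * exp(-qT) = 49.9800 * 1.00000000 = 49.98000000
K * exp(-rT) = 44.7800 * 0.94601202 = 42.36241842
C = P + S*exp(-qT) - K*exp(-rT)
C = 2.2209 + 49.98000000 - 42.36241842 = 9.8385


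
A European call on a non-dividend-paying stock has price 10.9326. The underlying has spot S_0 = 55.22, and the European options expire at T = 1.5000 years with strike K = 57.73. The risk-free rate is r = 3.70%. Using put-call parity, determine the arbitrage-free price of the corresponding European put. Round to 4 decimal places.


Answer: Put price = 10.3259

Derivation:
Put-call parity: C - P = S_0 * exp(-qT) - K * exp(-rT).
S_0 * exp(-qT) = 55.2200 * 1.00000000 = 55.22000000
K * exp(-rT) = 57.7300 * 0.94601202 = 54.61327413
P = C - S*exp(-qT) + K*exp(-rT)
P = 10.9326 - 55.22000000 + 54.61327413 = 10.3259


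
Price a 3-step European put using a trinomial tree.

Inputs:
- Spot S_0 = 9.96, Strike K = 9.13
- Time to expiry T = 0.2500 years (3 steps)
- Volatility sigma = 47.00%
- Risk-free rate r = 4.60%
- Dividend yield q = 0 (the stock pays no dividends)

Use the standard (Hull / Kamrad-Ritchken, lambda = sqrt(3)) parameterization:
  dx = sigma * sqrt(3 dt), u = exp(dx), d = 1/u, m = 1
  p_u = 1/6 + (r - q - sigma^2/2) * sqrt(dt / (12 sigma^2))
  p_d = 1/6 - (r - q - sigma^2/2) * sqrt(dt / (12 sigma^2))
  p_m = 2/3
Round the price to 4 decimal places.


dt = T/N = 0.083333; dx = sigma*sqrt(3*dt) = 0.235000
u = exp(dx) = 1.264909; d = 1/u = 0.790571
p_u = 0.155239, p_m = 0.666667, p_d = 0.178094
Discount per step: exp(-r*dt) = 0.996174
Stock lattice S(k, j) with j the centered position index:
  k=0: S(0,+0) = 9.9600
  k=1: S(1,-1) = 7.8741; S(1,+0) = 9.9600; S(1,+1) = 12.5985
  k=2: S(2,-2) = 6.2250; S(2,-1) = 7.8741; S(2,+0) = 9.9600; S(2,+1) = 12.5985; S(2,+2) = 15.9359
  k=3: S(3,-3) = 4.9213; S(3,-2) = 6.2250; S(3,-1) = 7.8741; S(3,+0) = 9.9600; S(3,+1) = 12.5985; S(3,+2) = 15.9359; S(3,+3) = 20.1575
Terminal payoffs V(N, j) = max(K - S_T, 0):
  V(3,-3) = 4.208679; V(3,-2) = 2.904977; V(3,-1) = 1.255914; V(3,+0) = 0.000000; V(3,+1) = 0.000000; V(3,+2) = 0.000000; V(3,+3) = 0.000000
Backward induction: V(k, j) = exp(-r*dt) * [p_u * V(k+1, j+1) + p_m * V(k+1, j) + p_d * V(k+1, j-1)]
  V(2,-2) = exp(-r*dt) * [p_u*1.255914 + p_m*2.904977 + p_d*4.208679] = 2.870136
  V(2,-1) = exp(-r*dt) * [p_u*0.000000 + p_m*1.255914 + p_d*2.904977] = 1.349452
  V(2,+0) = exp(-r*dt) * [p_u*0.000000 + p_m*0.000000 + p_d*1.255914] = 0.222815
  V(2,+1) = exp(-r*dt) * [p_u*0.000000 + p_m*0.000000 + p_d*0.000000] = 0.000000
  V(2,+2) = exp(-r*dt) * [p_u*0.000000 + p_m*0.000000 + p_d*0.000000] = 0.000000
  V(1,-1) = exp(-r*dt) * [p_u*0.222815 + p_m*1.349452 + p_d*2.870136] = 1.439848
  V(1,+0) = exp(-r*dt) * [p_u*0.000000 + p_m*0.222815 + p_d*1.349452] = 0.387385
  V(1,+1) = exp(-r*dt) * [p_u*0.000000 + p_m*0.000000 + p_d*0.222815] = 0.039530
  V(0,+0) = exp(-r*dt) * [p_u*0.039530 + p_m*0.387385 + p_d*1.439848] = 0.518829

Answer: Price = V(0,0) = 0.5188


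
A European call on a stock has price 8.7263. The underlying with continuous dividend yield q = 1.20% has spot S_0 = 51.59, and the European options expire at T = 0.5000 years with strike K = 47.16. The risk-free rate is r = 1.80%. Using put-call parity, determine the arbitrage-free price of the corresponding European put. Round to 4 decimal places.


Answer: Put price = 4.1824

Derivation:
Put-call parity: C - P = S_0 * exp(-qT) - K * exp(-rT).
S_0 * exp(-qT) = 51.5900 * 0.99401796 = 51.28138677
K * exp(-rT) = 47.1600 * 0.99104038 = 46.73746426
P = C - S*exp(-qT) + K*exp(-rT)
P = 8.7263 - 51.28138677 + 46.73746426 = 4.1824


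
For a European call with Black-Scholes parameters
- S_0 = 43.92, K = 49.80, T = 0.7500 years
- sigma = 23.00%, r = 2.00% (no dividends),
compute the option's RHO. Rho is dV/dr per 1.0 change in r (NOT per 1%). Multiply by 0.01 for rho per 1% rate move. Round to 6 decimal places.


Answer: Rho = 9.426903

Derivation:
d1 = -0.4558942820; d2 = -0.6550801249
phi(d1) = 0.3595657120; exp(-qT) = 1.0000000000; exp(-rT) = 0.9851119396
N(d2) = 0.2562080839
Rho = K*T*exp(-rT)*N(d2) = 49.8000 * 0.7500 * 0.9851119396 * 0.2562080839 = 9.426903


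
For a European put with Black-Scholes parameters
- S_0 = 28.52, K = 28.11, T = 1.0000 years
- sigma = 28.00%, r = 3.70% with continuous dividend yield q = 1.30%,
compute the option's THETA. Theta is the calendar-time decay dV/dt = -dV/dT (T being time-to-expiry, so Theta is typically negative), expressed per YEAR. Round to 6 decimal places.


Answer: Theta = -1.153785

Derivation:
d1 = 0.2774293237; d2 = -0.0025706763
phi(d1) = 0.3838812389; exp(-qT) = 0.9870841350; exp(-rT) = 0.9636761353
Theta = -S*exp(-qT)*phi(d1)*sigma/(2*sqrt(T)) + r*K*exp(-rT)*N(-d2) - q*S*exp(-qT)*N(-d1)
N(-d1) = 0.3907252340; N(-d2) = 0.5010255503; sqrt(T) = 1.0000000000
Term 1 = -28.5200 * 0.9870841350 * 0.3838812389 * 0.2800 / (2 * 1.0000000000) = -1.5129640764
Term 2 = 0.0370 * 28.1100 * 0.9636761353 * 0.5010255503 = 0.5021732185
Term 3 = -0.0130 * 28.5200 * 0.9870841350 * 0.3907252340 = -0.1429942273
Theta = -1.5129640764 + (0.5021732185) + (-0.1429942273) = -1.153785


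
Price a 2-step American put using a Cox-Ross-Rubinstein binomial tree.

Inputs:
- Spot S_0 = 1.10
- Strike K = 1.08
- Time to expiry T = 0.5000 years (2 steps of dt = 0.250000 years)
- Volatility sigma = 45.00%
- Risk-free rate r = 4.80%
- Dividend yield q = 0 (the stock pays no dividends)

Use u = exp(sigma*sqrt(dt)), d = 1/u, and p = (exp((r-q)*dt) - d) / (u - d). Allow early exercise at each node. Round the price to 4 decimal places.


Answer: Price = V(0,0) = 0.1055

Derivation:
dt = T/N = 0.250000
u = exp(sigma*sqrt(dt)) = 1.252323; d = 1/u = 0.798516
p = (exp((r-q)*dt) - d) / (u - d) = 0.470588
Discount per step: exp(-r*dt) = 0.988072
Stock lattice S(k, i) with i counting down-moves:
  k=0: S(0,0) = 1.1000
  k=1: S(1,0) = 1.3776; S(1,1) = 0.8784
  k=2: S(2,0) = 1.7251; S(2,1) = 1.1000; S(2,2) = 0.7014
Terminal payoffs V(N, i) = max(K - S_T, 0):
  V(2,0) = 0.000000; V(2,1) = 0.000000; V(2,2) = 0.378609
Backward induction: V(k, i) = exp(-r*dt) * [p * V(k+1, i) + (1-p) * V(k+1, i+1)]; then take max(V_cont, immediate exercise) for American.
  V(1,0) = exp(-r*dt) * [p*0.000000 + (1-p)*0.000000] = 0.000000; exercise = 0.000000; V(1,0) = max -> 0.000000
  V(1,1) = exp(-r*dt) * [p*0.000000 + (1-p)*0.378609] = 0.198049; exercise = 0.201632; V(1,1) = max -> 0.201632
  V(0,0) = exp(-r*dt) * [p*0.000000 + (1-p)*0.201632] = 0.105473; exercise = 0.000000; V(0,0) = max -> 0.105473


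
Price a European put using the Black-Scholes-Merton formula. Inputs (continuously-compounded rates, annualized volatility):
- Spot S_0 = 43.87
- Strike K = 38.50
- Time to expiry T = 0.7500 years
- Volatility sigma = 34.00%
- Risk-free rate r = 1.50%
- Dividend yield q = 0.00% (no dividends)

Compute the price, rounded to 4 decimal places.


Answer: Price = 2.4356

Derivation:
d1 = (ln(S/K) + (r - q + 0.5*sigma^2) * T) / (sigma * sqrt(T)) = 0.62887869
d2 = d1 - sigma * sqrt(T) = 0.33443005
exp(-rT) = 0.98881304; exp(-qT) = 1.00000000
P = K * exp(-rT) * N(-d2) - S_0 * exp(-qT) * N(-d1)
N(-d1) = 0.26471424; N(-d2) = 0.36902753
P = 38.5000 * 0.98881304 * 0.36902753 - 43.8700 * 1.00000000 * 0.26471424 = 2.4356


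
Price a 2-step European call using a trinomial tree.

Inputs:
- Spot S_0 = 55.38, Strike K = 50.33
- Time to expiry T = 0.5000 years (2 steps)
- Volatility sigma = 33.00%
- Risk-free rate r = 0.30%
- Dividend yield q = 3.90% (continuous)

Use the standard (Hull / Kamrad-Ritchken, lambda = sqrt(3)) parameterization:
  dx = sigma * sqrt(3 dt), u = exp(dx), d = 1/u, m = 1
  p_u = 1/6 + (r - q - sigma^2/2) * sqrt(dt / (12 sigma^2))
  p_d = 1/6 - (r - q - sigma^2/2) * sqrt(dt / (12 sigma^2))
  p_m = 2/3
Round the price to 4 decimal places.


Answer: Price = V(0,0) = 7.2304

Derivation:
dt = T/N = 0.250000; dx = sigma*sqrt(3*dt) = 0.285788
u = exp(dx) = 1.330811; d = 1/u = 0.751422
p_u = 0.127105, p_m = 0.666667, p_d = 0.206228
Discount per step: exp(-r*dt) = 0.999250
Stock lattice S(k, j) with j the centered position index:
  k=0: S(0,+0) = 55.3800
  k=1: S(1,-1) = 41.6137; S(1,+0) = 55.3800; S(1,+1) = 73.7003
  k=2: S(2,-2) = 31.2695; S(2,-1) = 41.6137; S(2,+0) = 55.3800; S(2,+1) = 73.7003; S(2,+2) = 98.0812
Terminal payoffs V(N, j) = max(S_T - K, 0):
  V(2,-2) = 0.000000; V(2,-1) = 0.000000; V(2,+0) = 5.050000; V(2,+1) = 23.370302; V(2,+2) = 47.751159
Backward induction: V(k, j) = exp(-r*dt) * [p_u * V(k+1, j+1) + p_m * V(k+1, j) + p_d * V(k+1, j-1)]
  V(1,-1) = exp(-r*dt) * [p_u*5.050000 + p_m*0.000000 + p_d*0.000000] = 0.641399
  V(1,+0) = exp(-r*dt) * [p_u*23.370302 + p_m*5.050000 + p_d*0.000000] = 6.332399
  V(1,+1) = exp(-r*dt) * [p_u*47.751159 + p_m*23.370302 + p_d*5.050000] = 22.674056
  V(0,+0) = exp(-r*dt) * [p_u*22.674056 + p_m*6.332399 + p_d*0.641399] = 7.230436
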